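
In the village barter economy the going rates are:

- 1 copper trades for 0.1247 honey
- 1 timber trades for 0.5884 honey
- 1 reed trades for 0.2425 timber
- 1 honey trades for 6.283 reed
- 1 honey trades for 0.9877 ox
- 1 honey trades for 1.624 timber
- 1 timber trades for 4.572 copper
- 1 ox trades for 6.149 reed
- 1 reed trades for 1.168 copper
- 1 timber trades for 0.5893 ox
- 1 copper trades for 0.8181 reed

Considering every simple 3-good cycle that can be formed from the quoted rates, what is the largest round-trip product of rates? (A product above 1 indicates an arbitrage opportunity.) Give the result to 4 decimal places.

0.9259

timber→copper→honey→timber: 4.572 × 0.1247 × 1.624 = 0.92589
reed→copper→honey→reed: 1.168 × 0.1247 × 6.283 = 0.91512
reed→timber→copper→reed: 0.2425 × 4.572 × 0.8181 = 0.90704
reed→timber→honey→reed: 0.2425 × 0.5884 × 6.283 = 0.89650
reed→timber→ox→reed: 0.2425 × 0.5893 × 6.149 = 0.87872
Maximum is timber→copper→honey→timber at 0.9259; no arbitrage — every cycle loses value.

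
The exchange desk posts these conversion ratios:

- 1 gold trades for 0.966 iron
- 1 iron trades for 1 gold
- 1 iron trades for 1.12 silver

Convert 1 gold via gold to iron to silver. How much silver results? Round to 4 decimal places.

1 gold × 0.966 = 0.966 iron
0.966 iron × 1.12 = 1.08192 silver

1.0819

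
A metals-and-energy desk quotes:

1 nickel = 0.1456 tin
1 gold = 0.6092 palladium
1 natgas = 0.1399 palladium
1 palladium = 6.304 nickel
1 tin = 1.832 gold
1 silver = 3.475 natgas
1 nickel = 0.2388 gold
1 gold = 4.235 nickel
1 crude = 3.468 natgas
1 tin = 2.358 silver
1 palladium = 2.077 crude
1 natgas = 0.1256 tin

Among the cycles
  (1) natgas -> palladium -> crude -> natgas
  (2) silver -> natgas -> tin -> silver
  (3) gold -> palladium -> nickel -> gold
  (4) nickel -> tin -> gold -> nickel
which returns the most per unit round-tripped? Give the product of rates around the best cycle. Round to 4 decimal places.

(1) 0.1399 × 2.077 × 3.468 = 1.00770
(2) 3.475 × 0.1256 × 2.358 = 1.02917
(3) 0.6092 × 6.304 × 0.2388 = 0.91709
(4) 0.1456 × 1.832 × 4.235 = 1.12964
Highest is cycle (4) at 1.1296 (>1, arbitrage).

1.1296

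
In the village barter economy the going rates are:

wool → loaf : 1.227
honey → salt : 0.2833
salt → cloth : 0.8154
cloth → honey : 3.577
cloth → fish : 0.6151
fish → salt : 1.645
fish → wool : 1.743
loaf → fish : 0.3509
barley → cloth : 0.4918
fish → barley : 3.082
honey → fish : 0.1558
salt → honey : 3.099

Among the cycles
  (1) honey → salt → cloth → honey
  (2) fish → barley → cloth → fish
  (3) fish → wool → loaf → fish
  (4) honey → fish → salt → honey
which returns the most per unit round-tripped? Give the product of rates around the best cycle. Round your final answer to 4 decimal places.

(1) 0.2833 × 0.8154 × 3.577 = 0.82630
(2) 3.082 × 0.4918 × 0.6151 = 0.93232
(3) 1.743 × 1.227 × 0.3509 = 0.75046
(4) 0.1558 × 1.645 × 3.099 = 0.79425
Highest is cycle (2) at 0.9323 (≤1, no arbitrage).

0.9323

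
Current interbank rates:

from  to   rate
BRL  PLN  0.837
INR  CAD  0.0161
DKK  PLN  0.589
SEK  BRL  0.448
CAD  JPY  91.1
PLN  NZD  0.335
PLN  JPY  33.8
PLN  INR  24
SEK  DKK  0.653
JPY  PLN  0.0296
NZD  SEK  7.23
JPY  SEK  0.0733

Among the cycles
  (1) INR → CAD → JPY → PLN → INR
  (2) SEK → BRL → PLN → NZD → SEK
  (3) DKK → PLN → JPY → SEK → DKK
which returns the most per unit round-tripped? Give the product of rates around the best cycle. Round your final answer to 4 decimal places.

1.0420

(1) 0.0161 × 91.1 × 0.0296 × 24 = 1.04195
(2) 0.448 × 0.837 × 0.335 × 7.23 = 0.90821
(3) 0.589 × 33.8 × 0.0733 × 0.653 = 0.95290
Highest is cycle (1) at 1.0420 (>1, arbitrage).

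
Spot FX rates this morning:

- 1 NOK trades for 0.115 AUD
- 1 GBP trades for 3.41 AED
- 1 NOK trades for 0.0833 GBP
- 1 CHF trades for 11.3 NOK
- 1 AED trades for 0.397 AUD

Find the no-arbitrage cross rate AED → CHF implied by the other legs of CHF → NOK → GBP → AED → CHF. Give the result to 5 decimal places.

Known legs of the cycle: 11.3 × 0.0833 × 3.41 = 3.2097989
For no arbitrage the full-cycle product must be 1, so the missing rate is 1 / 3.2097989 ≈ 0.3115460.

0.31155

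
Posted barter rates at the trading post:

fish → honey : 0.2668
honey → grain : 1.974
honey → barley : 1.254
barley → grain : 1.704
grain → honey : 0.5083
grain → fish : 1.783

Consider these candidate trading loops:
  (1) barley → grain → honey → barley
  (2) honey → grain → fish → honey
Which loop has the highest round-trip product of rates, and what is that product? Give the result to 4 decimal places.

(1) 1.704 × 0.5083 × 1.254 = 1.08614
(2) 1.974 × 1.783 × 0.2668 = 0.93904
Highest is cycle (1) at 1.0861 (>1, arbitrage).

1.0861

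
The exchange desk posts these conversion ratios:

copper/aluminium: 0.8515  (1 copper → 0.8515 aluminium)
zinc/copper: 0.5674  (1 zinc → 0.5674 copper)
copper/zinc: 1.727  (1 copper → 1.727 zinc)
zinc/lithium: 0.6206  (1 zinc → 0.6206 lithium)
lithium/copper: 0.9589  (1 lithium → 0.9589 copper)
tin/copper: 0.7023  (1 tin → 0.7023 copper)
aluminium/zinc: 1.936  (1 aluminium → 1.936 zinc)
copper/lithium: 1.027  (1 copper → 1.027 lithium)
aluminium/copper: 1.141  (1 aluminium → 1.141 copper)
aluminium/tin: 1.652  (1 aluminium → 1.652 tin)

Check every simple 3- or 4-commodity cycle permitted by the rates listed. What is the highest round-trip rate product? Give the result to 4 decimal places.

1.0277

lithium→copper→zinc→lithium: 0.9589 × 1.727 × 0.6206 = 1.02773
tin→copper→aluminium→tin: 0.7023 × 0.8515 × 1.652 = 0.98791
lithium→copper→aluminium→zinc→lithium: 0.9589 × 0.8515 × 1.936 × 0.6206 = 0.98101
zinc→copper→aluminium→zinc: 0.5674 × 0.8515 × 1.936 = 0.93536
Maximum is lithium→copper→zinc→lithium at 1.0277; arbitrage exists.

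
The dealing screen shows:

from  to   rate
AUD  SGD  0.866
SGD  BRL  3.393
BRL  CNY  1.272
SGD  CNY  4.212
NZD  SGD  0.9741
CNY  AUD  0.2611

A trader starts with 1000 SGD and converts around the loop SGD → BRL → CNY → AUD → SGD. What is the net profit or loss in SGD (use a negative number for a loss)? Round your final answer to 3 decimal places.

-24.122

1000 SGD × 3.393 = 3393 BRL
3393 BRL × 1.272 = 4315.896 CNY
4315.896 CNY × 0.2611 = 1126.8804456 AUD
1126.8804456 AUD × 0.866 = 975.8784658896 SGD
Net change: 975.8784658896 − 1000 = -24.1215341104 SGD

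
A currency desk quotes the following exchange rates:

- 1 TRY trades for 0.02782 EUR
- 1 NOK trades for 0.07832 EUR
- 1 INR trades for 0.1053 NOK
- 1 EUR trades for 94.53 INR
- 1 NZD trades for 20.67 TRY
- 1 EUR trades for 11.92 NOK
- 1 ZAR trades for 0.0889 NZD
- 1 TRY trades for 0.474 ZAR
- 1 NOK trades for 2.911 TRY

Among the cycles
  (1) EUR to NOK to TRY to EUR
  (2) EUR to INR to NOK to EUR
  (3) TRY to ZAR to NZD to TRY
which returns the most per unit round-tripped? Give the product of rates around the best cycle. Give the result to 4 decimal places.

(1) 11.92 × 2.911 × 0.02782 = 0.96533
(2) 94.53 × 0.1053 × 0.07832 = 0.77960
(3) 0.474 × 0.0889 × 20.67 = 0.87100
Highest is cycle (1) at 0.9653 (≤1, no arbitrage).

0.9653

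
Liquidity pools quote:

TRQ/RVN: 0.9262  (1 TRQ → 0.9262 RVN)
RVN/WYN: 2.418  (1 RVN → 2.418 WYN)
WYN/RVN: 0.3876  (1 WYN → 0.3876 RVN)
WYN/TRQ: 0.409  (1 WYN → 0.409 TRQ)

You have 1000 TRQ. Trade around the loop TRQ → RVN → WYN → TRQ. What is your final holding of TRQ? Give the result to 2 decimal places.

915.98

1000 TRQ × 0.9262 = 926.2 RVN
926.2 RVN × 2.418 = 2239.5516 WYN
2239.5516 WYN × 0.409 = 915.9766044 TRQ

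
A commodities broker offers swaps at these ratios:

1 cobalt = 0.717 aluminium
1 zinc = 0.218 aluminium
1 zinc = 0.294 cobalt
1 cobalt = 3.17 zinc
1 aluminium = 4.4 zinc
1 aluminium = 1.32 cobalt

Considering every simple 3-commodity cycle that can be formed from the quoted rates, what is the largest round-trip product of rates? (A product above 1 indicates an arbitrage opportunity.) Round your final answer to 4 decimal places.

0.9275

zinc→cobalt→aluminium→zinc: 0.294 × 0.717 × 4.4 = 0.92751
zinc→aluminium→cobalt→zinc: 0.218 × 1.32 × 3.17 = 0.91220
Maximum is zinc→cobalt→aluminium→zinc at 0.9275; no arbitrage — every cycle loses value.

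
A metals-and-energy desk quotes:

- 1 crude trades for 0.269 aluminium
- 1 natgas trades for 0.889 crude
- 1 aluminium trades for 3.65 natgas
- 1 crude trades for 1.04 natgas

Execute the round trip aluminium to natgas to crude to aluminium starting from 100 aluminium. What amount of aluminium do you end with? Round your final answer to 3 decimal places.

100 aluminium × 3.65 = 365 natgas
365 natgas × 0.889 = 324.485 crude
324.485 crude × 0.269 = 87.286465 aluminium

87.286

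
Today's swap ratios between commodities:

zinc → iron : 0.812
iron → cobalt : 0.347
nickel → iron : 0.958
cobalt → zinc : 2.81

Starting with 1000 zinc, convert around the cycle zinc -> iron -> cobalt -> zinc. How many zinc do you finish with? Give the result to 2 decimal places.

791.76

1000 zinc × 0.812 = 812 iron
812 iron × 0.347 = 281.764 cobalt
281.764 cobalt × 2.81 = 791.75684 zinc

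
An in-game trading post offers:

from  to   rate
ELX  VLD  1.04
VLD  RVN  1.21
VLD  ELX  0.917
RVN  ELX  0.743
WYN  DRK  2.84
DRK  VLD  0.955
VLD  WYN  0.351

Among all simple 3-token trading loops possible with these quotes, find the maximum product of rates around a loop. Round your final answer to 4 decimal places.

0.9520

VLD→WYN→DRK→VLD: 0.351 × 2.84 × 0.955 = 0.95198
VLD→RVN→ELX→VLD: 1.21 × 0.743 × 1.04 = 0.93499
Maximum is VLD→WYN→DRK→VLD at 0.9520; no arbitrage — every cycle loses value.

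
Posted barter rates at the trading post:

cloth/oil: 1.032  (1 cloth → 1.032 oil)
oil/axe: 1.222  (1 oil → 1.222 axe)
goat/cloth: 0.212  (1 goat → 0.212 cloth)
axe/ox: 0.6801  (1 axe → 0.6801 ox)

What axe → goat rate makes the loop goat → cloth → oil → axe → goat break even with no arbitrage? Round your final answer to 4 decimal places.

3.7404

Known legs of the cycle: 0.212 × 1.032 × 1.222 = 0.267354048
For no arbitrage the full-cycle product must be 1, so the missing rate is 1 / 0.267354048 ≈ 3.740359.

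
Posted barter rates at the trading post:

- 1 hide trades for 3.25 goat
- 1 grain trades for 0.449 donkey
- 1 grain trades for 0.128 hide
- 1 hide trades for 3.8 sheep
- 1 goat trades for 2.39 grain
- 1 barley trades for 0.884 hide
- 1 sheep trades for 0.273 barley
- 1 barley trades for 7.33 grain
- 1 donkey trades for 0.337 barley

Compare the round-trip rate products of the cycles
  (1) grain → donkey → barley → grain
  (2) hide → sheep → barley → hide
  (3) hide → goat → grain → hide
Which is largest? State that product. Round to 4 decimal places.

1.1091

(1) 0.449 × 0.337 × 7.33 = 1.10912
(2) 3.8 × 0.273 × 0.884 = 0.91706
(3) 3.25 × 2.39 × 0.128 = 0.99424
Highest is cycle (1) at 1.1091 (>1, arbitrage).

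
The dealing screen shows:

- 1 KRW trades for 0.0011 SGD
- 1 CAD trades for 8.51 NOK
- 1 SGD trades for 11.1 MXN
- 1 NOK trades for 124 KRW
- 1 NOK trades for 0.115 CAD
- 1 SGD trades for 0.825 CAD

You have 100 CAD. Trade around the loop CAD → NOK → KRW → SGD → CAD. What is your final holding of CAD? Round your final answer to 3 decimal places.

100 CAD × 8.51 = 851 NOK
851 NOK × 124 = 105524 KRW
105524 KRW × 0.0011 = 116.0764 SGD
116.0764 SGD × 0.825 = 95.76303 CAD

95.763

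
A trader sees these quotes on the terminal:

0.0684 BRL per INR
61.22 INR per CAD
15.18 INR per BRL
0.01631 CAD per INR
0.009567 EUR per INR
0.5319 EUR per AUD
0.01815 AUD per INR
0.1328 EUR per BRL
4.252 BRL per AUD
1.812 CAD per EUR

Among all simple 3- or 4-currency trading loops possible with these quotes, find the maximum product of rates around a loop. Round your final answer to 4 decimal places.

1.1715

BRL→INR→AUD→BRL: 15.18 × 0.01815 × 4.252 = 1.17150
CAD→INR→AUD→EUR→CAD: 61.22 × 0.01815 × 0.5319 × 1.812 = 1.07092
CAD→INR→EUR→CAD: 61.22 × 0.009567 × 1.812 = 1.06127
CAD→INR→BRL→EUR→CAD: 61.22 × 0.0684 × 0.1328 × 1.812 = 1.00764
Maximum is BRL→INR→AUD→BRL at 1.1715; arbitrage exists.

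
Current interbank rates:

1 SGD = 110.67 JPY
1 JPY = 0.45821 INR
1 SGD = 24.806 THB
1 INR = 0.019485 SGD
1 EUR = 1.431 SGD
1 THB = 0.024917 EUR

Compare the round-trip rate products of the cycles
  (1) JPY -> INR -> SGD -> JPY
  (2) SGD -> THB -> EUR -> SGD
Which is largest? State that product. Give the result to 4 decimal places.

(1) 0.45821 × 0.019485 × 110.67 = 0.98809
(2) 24.806 × 0.024917 × 1.431 = 0.88449
Highest is cycle (1) at 0.9881 (≤1, no arbitrage).

0.9881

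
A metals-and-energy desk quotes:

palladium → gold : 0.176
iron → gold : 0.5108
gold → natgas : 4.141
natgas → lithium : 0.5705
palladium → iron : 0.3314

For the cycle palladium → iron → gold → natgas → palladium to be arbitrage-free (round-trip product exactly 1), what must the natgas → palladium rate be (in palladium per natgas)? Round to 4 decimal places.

1.4266

Known legs of the cycle: 0.3314 × 0.5108 × 4.141 = 0.70098483592
For no arbitrage the full-cycle product must be 1, so the missing rate is 1 / 0.70098483592 ≈ 1.426564.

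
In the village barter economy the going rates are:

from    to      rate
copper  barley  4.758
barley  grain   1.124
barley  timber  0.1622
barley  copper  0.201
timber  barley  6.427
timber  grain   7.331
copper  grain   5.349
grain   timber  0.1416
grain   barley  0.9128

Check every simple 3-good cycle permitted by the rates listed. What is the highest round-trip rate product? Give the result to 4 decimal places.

grain→barley→timber→grain: 0.9128 × 0.1622 × 7.331 = 1.08540
grain→timber→barley→grain: 0.1416 × 6.427 × 1.124 = 1.02291
grain→barley→copper→grain: 0.9128 × 0.201 × 5.349 = 0.98140
Maximum is grain→barley→timber→grain at 1.0854; arbitrage exists.

1.0854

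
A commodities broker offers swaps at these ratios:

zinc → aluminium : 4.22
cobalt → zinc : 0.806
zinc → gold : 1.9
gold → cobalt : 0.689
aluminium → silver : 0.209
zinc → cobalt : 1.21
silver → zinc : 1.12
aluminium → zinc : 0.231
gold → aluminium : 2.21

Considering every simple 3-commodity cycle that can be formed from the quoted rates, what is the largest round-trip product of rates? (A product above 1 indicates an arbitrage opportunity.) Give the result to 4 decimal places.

1.0551

zinc→gold→cobalt→zinc: 1.9 × 0.689 × 0.806 = 1.05513
zinc→aluminium→silver→zinc: 4.22 × 0.209 × 1.12 = 0.98782
zinc→gold→aluminium→zinc: 1.9 × 2.21 × 0.231 = 0.96997
Maximum is zinc→gold→cobalt→zinc at 1.0551; arbitrage exists.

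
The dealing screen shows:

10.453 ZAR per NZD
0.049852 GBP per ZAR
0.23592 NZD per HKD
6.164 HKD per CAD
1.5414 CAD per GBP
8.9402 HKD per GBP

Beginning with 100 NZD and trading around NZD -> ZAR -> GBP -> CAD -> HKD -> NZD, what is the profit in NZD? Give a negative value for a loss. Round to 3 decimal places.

16.806

100 NZD × 10.453 = 1045.3 ZAR
1045.3 ZAR × 0.049852 = 52.1102956 GBP
52.1102956 GBP × 1.5414 = 80.32280963784 CAD
80.32280963784 CAD × 6.164 = 495.10979860764576 HKD
495.10979860764576 HKD × 0.23592 = 116.8063036875157876992 NZD
Net change: 116.8063036875157876992 − 100 = 16.8063036875157876992 NZD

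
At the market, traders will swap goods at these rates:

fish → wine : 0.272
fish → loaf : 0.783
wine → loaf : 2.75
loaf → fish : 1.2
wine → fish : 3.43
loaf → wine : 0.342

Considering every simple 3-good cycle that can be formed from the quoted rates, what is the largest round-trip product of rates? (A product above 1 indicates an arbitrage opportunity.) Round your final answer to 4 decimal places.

0.9185

fish→loaf→wine→fish: 0.783 × 0.342 × 3.43 = 0.91851
fish→wine→loaf→fish: 0.272 × 2.75 × 1.2 = 0.89760
Maximum is fish→loaf→wine→fish at 0.9185; no arbitrage — every cycle loses value.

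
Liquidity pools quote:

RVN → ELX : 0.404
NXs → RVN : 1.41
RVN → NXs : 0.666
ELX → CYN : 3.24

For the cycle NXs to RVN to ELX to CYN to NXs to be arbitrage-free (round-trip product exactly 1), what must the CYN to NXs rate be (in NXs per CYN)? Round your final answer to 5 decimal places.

0.54182

Known legs of the cycle: 1.41 × 0.404 × 3.24 = 1.8456336
For no arbitrage the full-cycle product must be 1, so the missing rate is 1 / 1.8456336 ≈ 0.5418194.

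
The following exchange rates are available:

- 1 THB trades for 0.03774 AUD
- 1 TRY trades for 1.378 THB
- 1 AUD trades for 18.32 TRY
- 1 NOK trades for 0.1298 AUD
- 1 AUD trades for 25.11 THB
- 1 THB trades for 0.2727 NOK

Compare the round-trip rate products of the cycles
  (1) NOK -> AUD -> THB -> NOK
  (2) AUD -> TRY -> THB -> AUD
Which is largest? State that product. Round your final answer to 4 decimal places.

(1) 0.1298 × 25.11 × 0.2727 = 0.88881
(2) 18.32 × 1.378 × 0.03774 = 0.95274
Highest is cycle (2) at 0.9527 (≤1, no arbitrage).

0.9527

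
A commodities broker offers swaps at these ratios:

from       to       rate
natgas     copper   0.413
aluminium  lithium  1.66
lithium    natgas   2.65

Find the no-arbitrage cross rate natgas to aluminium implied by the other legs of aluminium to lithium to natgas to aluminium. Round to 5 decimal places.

Known legs of the cycle: 1.66 × 2.65 = 4.399
For no arbitrage the full-cycle product must be 1, so the missing rate is 1 / 4.399 ≈ 0.2273244.

0.22732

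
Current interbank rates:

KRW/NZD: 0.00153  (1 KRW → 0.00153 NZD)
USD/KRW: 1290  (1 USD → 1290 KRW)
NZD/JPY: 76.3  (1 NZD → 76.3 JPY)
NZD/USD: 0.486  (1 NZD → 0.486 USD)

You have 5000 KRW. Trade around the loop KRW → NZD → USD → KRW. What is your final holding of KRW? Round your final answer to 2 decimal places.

4796.09

5000 KRW × 0.00153 = 7.65 NZD
7.65 NZD × 0.486 = 3.7179 USD
3.7179 USD × 1290 = 4796.091 KRW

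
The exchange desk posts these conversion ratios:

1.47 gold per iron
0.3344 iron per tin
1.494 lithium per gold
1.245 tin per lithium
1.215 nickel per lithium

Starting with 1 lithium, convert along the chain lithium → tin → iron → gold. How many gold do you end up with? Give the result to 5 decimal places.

0.61200

1 lithium × 1.245 = 1.245 tin
1.245 tin × 0.3344 = 0.416328 iron
0.416328 iron × 1.47 = 0.61200216 gold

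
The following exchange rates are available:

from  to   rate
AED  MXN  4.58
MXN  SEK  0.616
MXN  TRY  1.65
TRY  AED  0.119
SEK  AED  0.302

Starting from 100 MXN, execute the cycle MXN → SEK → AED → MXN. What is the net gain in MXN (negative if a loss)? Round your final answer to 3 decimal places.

100 MXN × 0.616 = 61.6 SEK
61.6 SEK × 0.302 = 18.6032 AED
18.6032 AED × 4.58 = 85.202656 MXN
Net change: 85.202656 − 100 = -14.797344 MXN

-14.797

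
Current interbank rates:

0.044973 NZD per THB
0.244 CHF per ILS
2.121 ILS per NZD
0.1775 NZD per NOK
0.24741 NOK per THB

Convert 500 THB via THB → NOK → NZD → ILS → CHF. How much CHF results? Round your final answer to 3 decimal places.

11.364

500 THB × 0.24741 = 123.705 NOK
123.705 NOK × 0.1775 = 21.9576375 NZD
21.9576375 NZD × 2.121 = 46.5721491375 ILS
46.5721491375 ILS × 0.244 = 11.36360438955 CHF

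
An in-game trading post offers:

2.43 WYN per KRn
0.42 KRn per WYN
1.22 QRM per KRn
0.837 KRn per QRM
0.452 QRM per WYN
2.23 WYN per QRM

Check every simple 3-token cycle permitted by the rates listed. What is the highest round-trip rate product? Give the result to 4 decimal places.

WYN→KRn→QRM→WYN: 0.42 × 1.22 × 2.23 = 1.14265
WYN→QRM→KRn→WYN: 0.452 × 0.837 × 2.43 = 0.91933
Maximum is WYN→KRn→QRM→WYN at 1.1427; arbitrage exists.

1.1427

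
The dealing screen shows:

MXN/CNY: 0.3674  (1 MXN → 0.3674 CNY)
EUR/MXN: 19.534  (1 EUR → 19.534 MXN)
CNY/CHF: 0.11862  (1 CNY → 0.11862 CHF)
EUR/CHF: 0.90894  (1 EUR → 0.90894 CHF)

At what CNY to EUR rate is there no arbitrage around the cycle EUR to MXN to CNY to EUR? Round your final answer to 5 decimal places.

0.13934

Known legs of the cycle: 19.534 × 0.3674 = 7.1767916
For no arbitrage the full-cycle product must be 1, so the missing rate is 1 / 7.1767916 ≈ 0.1393380.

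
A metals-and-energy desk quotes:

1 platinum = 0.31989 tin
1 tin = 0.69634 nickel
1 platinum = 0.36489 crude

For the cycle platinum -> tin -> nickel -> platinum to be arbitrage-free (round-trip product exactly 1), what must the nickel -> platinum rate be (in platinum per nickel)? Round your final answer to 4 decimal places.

Known legs of the cycle: 0.31989 × 0.69634 = 0.2227522026
For no arbitrage the full-cycle product must be 1, so the missing rate is 1 / 0.2227522026 ≈ 4.489293.

4.4893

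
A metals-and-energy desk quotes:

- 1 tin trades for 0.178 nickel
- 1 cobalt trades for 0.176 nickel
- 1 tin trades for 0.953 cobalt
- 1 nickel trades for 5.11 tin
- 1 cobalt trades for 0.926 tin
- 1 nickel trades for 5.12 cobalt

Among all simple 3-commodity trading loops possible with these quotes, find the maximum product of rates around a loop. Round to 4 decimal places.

0.8571

tin→cobalt→nickel→tin: 0.953 × 0.176 × 5.11 = 0.85709
tin→nickel→cobalt→tin: 0.178 × 5.12 × 0.926 = 0.84392
Maximum is tin→cobalt→nickel→tin at 0.8571; no arbitrage — every cycle loses value.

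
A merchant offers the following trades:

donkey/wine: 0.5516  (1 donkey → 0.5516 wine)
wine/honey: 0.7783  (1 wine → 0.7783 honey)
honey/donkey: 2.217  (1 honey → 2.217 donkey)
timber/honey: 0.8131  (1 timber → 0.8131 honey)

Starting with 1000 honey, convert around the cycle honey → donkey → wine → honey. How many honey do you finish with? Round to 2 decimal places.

951.78

1000 honey × 2.217 = 2217 donkey
2217 donkey × 0.5516 = 1222.8972 wine
1222.8972 wine × 0.7783 = 951.78089076 honey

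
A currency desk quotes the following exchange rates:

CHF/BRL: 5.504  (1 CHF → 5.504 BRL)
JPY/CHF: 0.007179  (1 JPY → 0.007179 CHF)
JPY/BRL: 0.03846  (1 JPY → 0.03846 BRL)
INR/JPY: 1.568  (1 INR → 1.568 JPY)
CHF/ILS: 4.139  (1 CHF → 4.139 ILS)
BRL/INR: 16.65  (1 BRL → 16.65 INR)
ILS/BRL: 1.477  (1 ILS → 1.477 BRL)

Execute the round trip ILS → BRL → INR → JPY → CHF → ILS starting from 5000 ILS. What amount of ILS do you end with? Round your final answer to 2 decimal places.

5728.89

5000 ILS × 1.477 = 7385 BRL
7385 BRL × 16.65 = 122960.25 INR
122960.25 INR × 1.568 = 192801.672 JPY
192801.672 JPY × 0.007179 = 1384.123203288 CHF
1384.123203288 CHF × 4.139 = 5728.885938409032 ILS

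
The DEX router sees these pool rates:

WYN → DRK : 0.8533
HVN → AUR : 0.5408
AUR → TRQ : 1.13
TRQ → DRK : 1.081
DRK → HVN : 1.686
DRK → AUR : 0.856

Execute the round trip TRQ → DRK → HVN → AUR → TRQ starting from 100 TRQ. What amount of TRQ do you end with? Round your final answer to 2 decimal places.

111.38

100 TRQ × 1.081 = 108.1 DRK
108.1 DRK × 1.686 = 182.2566 HVN
182.2566 HVN × 0.5408 = 98.56436928 AUR
98.56436928 AUR × 1.13 = 111.3777372864 TRQ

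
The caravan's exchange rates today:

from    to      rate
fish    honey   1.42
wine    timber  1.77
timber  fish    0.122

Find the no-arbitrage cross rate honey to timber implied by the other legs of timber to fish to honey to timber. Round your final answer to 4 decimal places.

5.7723

Known legs of the cycle: 0.122 × 1.42 = 0.17324
For no arbitrage the full-cycle product must be 1, so the missing rate is 1 / 0.17324 ≈ 5.772339.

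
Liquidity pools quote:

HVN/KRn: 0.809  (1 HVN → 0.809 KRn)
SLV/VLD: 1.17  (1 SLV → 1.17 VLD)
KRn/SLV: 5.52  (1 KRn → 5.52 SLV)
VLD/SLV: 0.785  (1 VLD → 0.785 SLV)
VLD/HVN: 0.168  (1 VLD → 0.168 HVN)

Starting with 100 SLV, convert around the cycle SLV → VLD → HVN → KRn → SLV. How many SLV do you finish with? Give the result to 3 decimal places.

100 SLV × 1.17 = 117 VLD
117 VLD × 0.168 = 19.656 HVN
19.656 HVN × 0.809 = 15.901704 KRn
15.901704 KRn × 5.52 = 87.77740608 SLV

87.777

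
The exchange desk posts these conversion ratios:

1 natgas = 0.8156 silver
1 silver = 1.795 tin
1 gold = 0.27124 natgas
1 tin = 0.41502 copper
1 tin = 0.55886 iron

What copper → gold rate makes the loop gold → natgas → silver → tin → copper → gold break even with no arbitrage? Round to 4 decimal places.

Known legs of the cycle: 0.27124 × 0.8156 × 1.795 × 0.41502 = 0.1648027414472496
For no arbitrage the full-cycle product must be 1, so the missing rate is 1 / 0.1648027414472496 ≈ 6.067860.

6.0679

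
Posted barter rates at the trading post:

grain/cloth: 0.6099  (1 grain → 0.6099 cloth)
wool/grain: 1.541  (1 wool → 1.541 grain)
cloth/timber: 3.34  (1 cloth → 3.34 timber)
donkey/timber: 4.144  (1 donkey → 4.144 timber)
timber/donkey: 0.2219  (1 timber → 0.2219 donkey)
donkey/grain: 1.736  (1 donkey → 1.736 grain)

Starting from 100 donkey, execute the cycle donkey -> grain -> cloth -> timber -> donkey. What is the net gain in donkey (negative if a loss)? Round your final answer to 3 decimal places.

-21.528

100 donkey × 1.736 = 173.6 grain
173.6 grain × 0.6099 = 105.87864 cloth
105.87864 cloth × 3.34 = 353.6346576 timber
353.6346576 timber × 0.2219 = 78.47153052144 donkey
Net change: 78.47153052144 − 100 = -21.52846947856 donkey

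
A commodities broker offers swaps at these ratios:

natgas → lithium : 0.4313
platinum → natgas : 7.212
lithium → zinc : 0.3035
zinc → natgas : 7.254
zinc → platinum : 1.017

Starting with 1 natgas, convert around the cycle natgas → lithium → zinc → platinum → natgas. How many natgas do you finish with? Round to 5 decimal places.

1 natgas × 0.4313 = 0.4313 lithium
0.4313 lithium × 0.3035 = 0.13089955 zinc
0.13089955 zinc × 1.017 = 0.13312484235 platinum
0.13312484235 platinum × 7.212 = 0.9600963630282 natgas

0.96010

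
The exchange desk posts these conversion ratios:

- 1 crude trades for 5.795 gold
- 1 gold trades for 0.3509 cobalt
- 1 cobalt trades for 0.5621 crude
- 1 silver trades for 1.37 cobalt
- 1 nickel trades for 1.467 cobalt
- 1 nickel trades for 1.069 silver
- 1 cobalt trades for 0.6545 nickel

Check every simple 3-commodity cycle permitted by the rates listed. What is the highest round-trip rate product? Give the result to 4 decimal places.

crude→gold→cobalt→crude: 5.795 × 0.3509 × 0.5621 = 1.14301
cobalt→nickel→silver→cobalt: 0.6545 × 1.069 × 1.37 = 0.95853
Maximum is crude→gold→cobalt→crude at 1.1430; arbitrage exists.

1.1430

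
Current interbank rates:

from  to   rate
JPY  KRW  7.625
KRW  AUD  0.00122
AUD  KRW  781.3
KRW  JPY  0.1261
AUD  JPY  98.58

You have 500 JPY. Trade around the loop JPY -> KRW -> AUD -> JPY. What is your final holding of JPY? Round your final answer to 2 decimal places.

500 JPY × 7.625 = 3812.5 KRW
3812.5 KRW × 0.00122 = 4.65125 AUD
4.65125 AUD × 98.58 = 458.520225 JPY

458.52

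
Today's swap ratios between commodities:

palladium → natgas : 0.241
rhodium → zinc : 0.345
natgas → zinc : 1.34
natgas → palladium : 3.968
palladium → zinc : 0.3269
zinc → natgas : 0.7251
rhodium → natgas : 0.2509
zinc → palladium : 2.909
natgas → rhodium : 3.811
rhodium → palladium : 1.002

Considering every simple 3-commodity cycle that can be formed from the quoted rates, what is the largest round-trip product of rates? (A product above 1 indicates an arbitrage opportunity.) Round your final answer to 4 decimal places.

0.9534

rhodium→zinc→natgas→rhodium: 0.345 × 0.7251 × 3.811 = 0.95336
palladium→zinc→natgas→palladium: 0.3269 × 0.7251 × 3.968 = 0.94056
palladium→natgas→zinc→palladium: 0.241 × 1.34 × 2.909 = 0.93943
palladium→natgas→rhodium→palladium: 0.241 × 3.811 × 1.002 = 0.92029
Maximum is rhodium→zinc→natgas→rhodium at 0.9534; no arbitrage — every cycle loses value.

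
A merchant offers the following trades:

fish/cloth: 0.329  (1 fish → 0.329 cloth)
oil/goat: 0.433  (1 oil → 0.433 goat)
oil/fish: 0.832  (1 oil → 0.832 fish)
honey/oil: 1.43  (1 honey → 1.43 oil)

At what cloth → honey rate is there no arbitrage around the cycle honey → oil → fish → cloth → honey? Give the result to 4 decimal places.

Known legs of the cycle: 1.43 × 0.832 × 0.329 = 0.39143104
For no arbitrage the full-cycle product must be 1, so the missing rate is 1 / 0.39143104 ≈ 2.554728.

2.5547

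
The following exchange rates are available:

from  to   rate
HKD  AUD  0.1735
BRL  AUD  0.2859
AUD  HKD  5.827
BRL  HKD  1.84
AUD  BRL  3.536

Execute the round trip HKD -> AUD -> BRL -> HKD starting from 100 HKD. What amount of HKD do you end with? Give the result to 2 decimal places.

100 HKD × 0.1735 = 17.35 AUD
17.35 AUD × 3.536 = 61.3496 BRL
61.3496 BRL × 1.84 = 112.883264 HKD

112.88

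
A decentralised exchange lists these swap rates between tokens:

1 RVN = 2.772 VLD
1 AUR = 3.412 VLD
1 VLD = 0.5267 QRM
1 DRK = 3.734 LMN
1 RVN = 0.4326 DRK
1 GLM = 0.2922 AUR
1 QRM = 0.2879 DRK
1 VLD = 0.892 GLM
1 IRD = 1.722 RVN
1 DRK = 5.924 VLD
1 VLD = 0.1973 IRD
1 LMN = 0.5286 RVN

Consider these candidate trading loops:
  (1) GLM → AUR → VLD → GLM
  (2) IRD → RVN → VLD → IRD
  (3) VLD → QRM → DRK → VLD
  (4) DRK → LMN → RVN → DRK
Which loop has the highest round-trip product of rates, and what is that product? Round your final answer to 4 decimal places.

(1) 0.2922 × 3.412 × 0.892 = 0.88931
(2) 1.722 × 2.772 × 0.1973 = 0.94179
(3) 0.5267 × 0.2879 × 5.924 = 0.89830
(4) 3.734 × 0.5286 × 0.4326 = 0.85386
Highest is cycle (2) at 0.9418 (≤1, no arbitrage).

0.9418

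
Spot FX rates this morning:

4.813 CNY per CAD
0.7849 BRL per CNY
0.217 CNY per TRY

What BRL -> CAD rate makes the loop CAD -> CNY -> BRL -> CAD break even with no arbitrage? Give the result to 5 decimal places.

Known legs of the cycle: 4.813 × 0.7849 = 3.7777237
For no arbitrage the full-cycle product must be 1, so the missing rate is 1 / 3.7777237 ≈ 0.2647097.

0.26471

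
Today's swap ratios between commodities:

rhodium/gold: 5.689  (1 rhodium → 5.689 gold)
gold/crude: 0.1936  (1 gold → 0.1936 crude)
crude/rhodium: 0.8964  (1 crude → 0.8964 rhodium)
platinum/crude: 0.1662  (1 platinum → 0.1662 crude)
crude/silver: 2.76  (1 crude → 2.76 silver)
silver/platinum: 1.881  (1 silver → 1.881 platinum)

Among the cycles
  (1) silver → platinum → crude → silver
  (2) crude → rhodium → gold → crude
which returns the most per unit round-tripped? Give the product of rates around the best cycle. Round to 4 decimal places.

(1) 1.881 × 0.1662 × 2.76 = 0.86284
(2) 0.8964 × 5.689 × 0.1936 = 0.98729
Highest is cycle (2) at 0.9873 (≤1, no arbitrage).

0.9873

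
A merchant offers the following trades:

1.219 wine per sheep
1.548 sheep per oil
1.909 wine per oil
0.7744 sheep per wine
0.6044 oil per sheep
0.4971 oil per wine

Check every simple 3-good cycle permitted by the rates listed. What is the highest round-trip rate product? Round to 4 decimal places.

0.9380

oil→sheep→wine→oil: 1.548 × 1.219 × 0.4971 = 0.93803
oil→wine→sheep→oil: 1.909 × 0.7744 × 0.6044 = 0.89350
Maximum is oil→sheep→wine→oil at 0.9380; no arbitrage — every cycle loses value.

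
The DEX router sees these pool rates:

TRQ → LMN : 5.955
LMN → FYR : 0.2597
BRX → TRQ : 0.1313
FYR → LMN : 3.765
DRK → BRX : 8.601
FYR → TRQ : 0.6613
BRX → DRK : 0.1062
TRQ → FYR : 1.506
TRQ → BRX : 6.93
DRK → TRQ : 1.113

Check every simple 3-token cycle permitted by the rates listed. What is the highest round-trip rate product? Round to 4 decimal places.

FYR→TRQ→LMN→FYR: 0.6613 × 5.955 × 0.2597 = 1.02271
BRX→DRK→TRQ→BRX: 0.1062 × 1.113 × 6.93 = 0.81913
Maximum is FYR→TRQ→LMN→FYR at 1.0227; arbitrage exists.

1.0227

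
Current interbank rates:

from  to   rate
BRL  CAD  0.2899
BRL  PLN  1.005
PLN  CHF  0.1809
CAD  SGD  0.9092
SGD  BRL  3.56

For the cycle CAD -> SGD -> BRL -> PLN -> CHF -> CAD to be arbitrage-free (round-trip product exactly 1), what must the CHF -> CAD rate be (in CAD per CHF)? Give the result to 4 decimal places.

Known legs of the cycle: 0.9092 × 3.56 × 1.005 × 0.1809 = 0.588456078984
For no arbitrage the full-cycle product must be 1, so the missing rate is 1 / 0.588456078984 ≈ 1.699362.

1.6994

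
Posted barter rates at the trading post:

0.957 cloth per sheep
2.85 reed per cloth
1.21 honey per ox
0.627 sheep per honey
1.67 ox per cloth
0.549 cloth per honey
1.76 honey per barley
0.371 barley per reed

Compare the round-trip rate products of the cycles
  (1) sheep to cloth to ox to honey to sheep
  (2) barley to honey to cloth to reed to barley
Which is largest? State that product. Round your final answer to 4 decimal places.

(1) 0.957 × 1.67 × 1.21 × 0.627 = 1.21250
(2) 1.76 × 0.549 × 2.85 × 0.371 = 1.02165
Highest is cycle (1) at 1.2125 (>1, arbitrage).

1.2125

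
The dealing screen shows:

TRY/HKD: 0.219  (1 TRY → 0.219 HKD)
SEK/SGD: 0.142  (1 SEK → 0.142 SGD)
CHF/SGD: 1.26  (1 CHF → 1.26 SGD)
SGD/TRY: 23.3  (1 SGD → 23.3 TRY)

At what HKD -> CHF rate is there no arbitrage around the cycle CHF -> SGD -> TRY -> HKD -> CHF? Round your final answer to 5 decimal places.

0.15554

Known legs of the cycle: 1.26 × 23.3 × 0.219 = 6.429402
For no arbitrage the full-cycle product must be 1, so the missing rate is 1 / 6.429402 ≈ 0.1555355.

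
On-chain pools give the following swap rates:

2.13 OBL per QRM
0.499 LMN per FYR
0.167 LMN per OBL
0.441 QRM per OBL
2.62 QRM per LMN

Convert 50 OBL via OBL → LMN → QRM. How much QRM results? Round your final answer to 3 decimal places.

21.877

50 OBL × 0.167 = 8.35 LMN
8.35 LMN × 2.62 = 21.877 QRM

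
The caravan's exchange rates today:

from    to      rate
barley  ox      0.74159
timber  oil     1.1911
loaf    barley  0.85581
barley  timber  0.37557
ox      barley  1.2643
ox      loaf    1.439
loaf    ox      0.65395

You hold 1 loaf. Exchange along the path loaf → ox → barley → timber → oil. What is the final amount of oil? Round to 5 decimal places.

0.36986

1 loaf × 0.65395 = 0.65395 ox
0.65395 ox × 1.2643 = 0.826788985 barley
0.826788985 barley × 0.37557 = 0.31051713909645 timber
0.31051713909645 timber × 1.1911 = 0.369856964377781595 oil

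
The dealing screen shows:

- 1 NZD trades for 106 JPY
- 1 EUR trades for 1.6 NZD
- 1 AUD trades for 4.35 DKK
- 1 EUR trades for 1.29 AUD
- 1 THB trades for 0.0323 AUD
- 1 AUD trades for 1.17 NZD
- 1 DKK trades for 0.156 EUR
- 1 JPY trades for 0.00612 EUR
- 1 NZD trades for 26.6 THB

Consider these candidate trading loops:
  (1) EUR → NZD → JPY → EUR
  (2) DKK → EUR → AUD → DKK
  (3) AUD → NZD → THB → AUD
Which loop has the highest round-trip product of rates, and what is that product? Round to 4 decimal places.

1.0380

(1) 1.6 × 106 × 0.00612 = 1.03795
(2) 0.156 × 1.29 × 4.35 = 0.87539
(3) 1.17 × 26.6 × 0.0323 = 1.00524
Highest is cycle (1) at 1.0380 (>1, arbitrage).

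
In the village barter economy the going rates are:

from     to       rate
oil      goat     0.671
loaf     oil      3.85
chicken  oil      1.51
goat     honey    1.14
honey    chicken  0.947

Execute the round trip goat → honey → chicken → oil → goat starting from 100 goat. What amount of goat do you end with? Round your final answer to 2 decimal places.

109.38

100 goat × 1.14 = 114 honey
114 honey × 0.947 = 107.958 chicken
107.958 chicken × 1.51 = 163.01658 oil
163.01658 oil × 0.671 = 109.38412518 goat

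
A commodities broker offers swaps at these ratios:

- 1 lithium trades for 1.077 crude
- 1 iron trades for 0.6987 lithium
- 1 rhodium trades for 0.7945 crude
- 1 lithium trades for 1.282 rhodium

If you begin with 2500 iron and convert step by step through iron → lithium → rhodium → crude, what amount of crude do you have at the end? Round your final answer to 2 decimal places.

1779.15

2500 iron × 0.6987 = 1746.75 lithium
1746.75 lithium × 1.282 = 2239.3335 rhodium
2239.3335 rhodium × 0.7945 = 1779.15046575 crude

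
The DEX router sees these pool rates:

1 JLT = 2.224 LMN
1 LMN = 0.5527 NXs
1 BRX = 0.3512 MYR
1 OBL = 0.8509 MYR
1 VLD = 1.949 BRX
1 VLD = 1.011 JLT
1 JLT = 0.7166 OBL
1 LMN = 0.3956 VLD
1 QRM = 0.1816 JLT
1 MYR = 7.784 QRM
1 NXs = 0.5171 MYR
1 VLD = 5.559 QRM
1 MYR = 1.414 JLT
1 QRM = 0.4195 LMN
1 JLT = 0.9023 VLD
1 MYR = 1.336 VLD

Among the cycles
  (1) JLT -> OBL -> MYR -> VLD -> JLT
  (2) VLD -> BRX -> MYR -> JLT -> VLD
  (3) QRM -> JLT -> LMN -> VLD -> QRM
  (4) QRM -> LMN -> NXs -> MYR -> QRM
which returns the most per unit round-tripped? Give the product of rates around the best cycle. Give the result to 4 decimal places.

0.9333

(1) 0.7166 × 0.8509 × 1.336 × 1.011 = 0.82359
(2) 1.949 × 0.3512 × 1.414 × 0.9023 = 0.87331
(3) 0.1816 × 2.224 × 0.3956 × 5.559 = 0.88819
(4) 0.4195 × 0.5527 × 0.5171 × 7.784 = 0.93325
Highest is cycle (4) at 0.9333 (≤1, no arbitrage).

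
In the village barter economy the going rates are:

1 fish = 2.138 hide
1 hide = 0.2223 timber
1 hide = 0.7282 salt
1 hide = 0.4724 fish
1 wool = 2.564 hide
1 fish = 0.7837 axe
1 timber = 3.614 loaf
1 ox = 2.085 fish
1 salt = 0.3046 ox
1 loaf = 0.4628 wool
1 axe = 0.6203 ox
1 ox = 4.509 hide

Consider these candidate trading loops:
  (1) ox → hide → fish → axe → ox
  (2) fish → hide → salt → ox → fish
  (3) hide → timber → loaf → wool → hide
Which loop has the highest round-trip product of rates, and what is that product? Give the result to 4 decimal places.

(1) 4.509 × 0.4724 × 0.7837 × 0.6203 = 1.03548
(2) 2.138 × 0.7282 × 0.3046 × 2.085 = 0.98877
(3) 0.2223 × 3.614 × 0.4628 × 2.564 = 0.95332
Highest is cycle (1) at 1.0355 (>1, arbitrage).

1.0355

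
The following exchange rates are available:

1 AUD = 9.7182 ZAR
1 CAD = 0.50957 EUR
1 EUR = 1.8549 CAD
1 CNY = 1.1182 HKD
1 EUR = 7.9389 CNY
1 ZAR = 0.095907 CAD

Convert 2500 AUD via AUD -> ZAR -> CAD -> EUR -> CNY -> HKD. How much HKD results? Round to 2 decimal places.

10540.47

2500 AUD × 9.7182 = 24295.5 ZAR
24295.5 ZAR × 0.095907 = 2330.1085185 CAD
2330.1085185 CAD × 0.50957 = 1187.353397772045 EUR
1187.353397772045 EUR × 7.9389 = 9426.2798895724880505 CNY
9426.2798895724880505 CNY × 1.1182 = 10540.4661725199561380691 HKD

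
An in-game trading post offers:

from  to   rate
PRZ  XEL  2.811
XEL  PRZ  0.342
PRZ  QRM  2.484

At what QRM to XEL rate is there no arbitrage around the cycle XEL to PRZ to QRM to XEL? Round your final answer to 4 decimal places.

1.1771

Known legs of the cycle: 0.342 × 2.484 = 0.849528
For no arbitrage the full-cycle product must be 1, so the missing rate is 1 / 0.849528 ≈ 1.177124.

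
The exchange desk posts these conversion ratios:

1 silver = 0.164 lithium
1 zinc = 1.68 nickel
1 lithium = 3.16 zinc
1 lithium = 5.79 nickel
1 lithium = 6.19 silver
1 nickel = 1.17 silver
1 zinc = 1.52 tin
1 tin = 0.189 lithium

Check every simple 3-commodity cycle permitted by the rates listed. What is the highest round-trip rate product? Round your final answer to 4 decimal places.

lithium→nickel→silver→lithium: 5.79 × 1.17 × 0.164 = 1.11099
lithium→zinc→tin→lithium: 3.16 × 1.52 × 0.189 = 0.90780
Maximum is lithium→nickel→silver→lithium at 1.1110; arbitrage exists.

1.1110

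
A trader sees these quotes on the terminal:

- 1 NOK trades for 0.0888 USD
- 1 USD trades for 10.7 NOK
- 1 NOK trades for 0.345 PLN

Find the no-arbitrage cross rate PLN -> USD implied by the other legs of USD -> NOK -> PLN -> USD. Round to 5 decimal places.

0.27089

Known legs of the cycle: 10.7 × 0.345 = 3.6915
For no arbitrage the full-cycle product must be 1, so the missing rate is 1 / 3.6915 ≈ 0.2708926.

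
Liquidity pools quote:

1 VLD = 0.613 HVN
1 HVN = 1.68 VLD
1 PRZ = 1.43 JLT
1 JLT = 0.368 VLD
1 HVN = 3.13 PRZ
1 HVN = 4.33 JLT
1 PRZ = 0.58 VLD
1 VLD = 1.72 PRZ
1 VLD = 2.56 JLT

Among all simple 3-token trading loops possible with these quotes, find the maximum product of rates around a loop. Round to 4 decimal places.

1.1128

PRZ→VLD→HVN→PRZ: 0.58 × 0.613 × 3.13 = 1.11284
JLT→VLD→HVN→JLT: 0.368 × 0.613 × 4.33 = 0.97678
PRZ→JLT→VLD→PRZ: 1.43 × 0.368 × 1.72 = 0.90513
Maximum is PRZ→VLD→HVN→PRZ at 1.1128; arbitrage exists.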